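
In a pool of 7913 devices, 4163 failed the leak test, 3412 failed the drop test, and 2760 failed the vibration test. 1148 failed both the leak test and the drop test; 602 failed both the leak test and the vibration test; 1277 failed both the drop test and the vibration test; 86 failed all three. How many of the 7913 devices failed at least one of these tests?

7394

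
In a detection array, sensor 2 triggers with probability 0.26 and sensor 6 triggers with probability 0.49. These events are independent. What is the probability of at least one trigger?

P(none) = (1 − 0.26) × (1 − 0.49) = 0.74 × 0.51 = 0.3774
P(at least one) = 1 − 0.3774 = 0.6226

0.6226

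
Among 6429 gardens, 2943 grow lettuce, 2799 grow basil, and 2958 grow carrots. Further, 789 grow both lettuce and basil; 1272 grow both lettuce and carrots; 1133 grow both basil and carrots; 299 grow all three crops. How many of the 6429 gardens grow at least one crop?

Using inclusion–exclusion:
|union| = 2943 + 2799 + 2958 − 789 − 1272 − 1133 + 299 = 5805

5805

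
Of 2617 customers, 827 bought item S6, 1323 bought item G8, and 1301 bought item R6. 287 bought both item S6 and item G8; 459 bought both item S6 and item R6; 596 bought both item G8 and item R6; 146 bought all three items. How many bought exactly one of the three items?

1205

By inclusion–exclusion (exactly-one form):
|exactly one| = 827 + 1323 + 1301 − 2·287 − 2·459 − 2·596 + 3·146 = 1205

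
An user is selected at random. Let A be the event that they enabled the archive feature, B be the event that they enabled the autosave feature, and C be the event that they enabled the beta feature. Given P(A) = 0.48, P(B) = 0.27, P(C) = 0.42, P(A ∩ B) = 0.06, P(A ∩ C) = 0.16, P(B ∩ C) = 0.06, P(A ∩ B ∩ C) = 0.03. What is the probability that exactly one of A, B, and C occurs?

P(exactly one) = 0.48 + 0.27 + 0.42 − 2·0.06 − 2·0.16 − 2·0.06 + 3·0.03 = 0.70

0.70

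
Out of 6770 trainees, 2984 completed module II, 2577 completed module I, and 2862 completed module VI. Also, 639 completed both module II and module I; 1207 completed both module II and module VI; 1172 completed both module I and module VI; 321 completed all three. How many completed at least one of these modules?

5726

N(≥1) = 2984 + 2577 + 2862 − 639 − 1207 − 1172 + 321 = 5726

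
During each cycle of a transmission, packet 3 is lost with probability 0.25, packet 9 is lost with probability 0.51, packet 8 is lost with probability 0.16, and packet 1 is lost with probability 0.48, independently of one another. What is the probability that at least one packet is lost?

0.839476

Independence gives P(none) = ∏(1 − pᵢ).
P(none) = (1 − 0.25) × (1 − 0.51) × (1 − 0.16) × (1 − 0.48) = 0.75 × 0.49 × 0.84 × 0.52 = 0.160524
P(at least one) = 1 − 0.160524 = 0.839476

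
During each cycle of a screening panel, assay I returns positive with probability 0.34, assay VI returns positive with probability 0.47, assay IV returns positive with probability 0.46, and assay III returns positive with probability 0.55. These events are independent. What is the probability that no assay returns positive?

0.0850014

Independence gives P(none) = ∏(1 − pᵢ).
P(none) = (1 − 0.34) × (1 − 0.47) × (1 − 0.46) × (1 − 0.55) = 0.66 × 0.53 × 0.54 × 0.45 = 0.0850014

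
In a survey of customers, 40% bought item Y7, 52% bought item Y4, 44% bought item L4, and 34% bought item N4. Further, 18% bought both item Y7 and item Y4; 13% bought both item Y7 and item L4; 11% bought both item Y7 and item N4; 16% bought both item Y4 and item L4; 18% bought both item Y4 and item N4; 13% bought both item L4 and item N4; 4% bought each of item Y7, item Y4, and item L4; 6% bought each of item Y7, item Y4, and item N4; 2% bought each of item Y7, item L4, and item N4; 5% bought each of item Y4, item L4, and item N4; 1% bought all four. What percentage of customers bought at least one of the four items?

Apply inclusion-exclusion:
P(union) = 40 + 52 + 44 + 34 − 18 − 13 − 11 − 16 − 18 − 13 + 4 + 6 + 2 + 5 − 1 = 97%

97%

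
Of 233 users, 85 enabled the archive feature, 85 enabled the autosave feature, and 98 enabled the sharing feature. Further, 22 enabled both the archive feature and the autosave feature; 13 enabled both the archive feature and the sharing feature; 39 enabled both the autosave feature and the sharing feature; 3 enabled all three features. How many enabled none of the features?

36

By inclusion–exclusion:
N(≥1) = 85 + 85 + 98 − 22 − 13 − 39 + 3 = 197
None: 233 − 197 = 36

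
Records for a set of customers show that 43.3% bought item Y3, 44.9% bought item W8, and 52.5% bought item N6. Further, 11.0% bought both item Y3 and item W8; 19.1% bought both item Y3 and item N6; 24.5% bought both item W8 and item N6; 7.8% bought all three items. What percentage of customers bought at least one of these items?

93.9%

Using inclusion–exclusion:
P(≥1) = 43.3 + 44.9 + 52.5 − 11.0 − 19.1 − 24.5 + 7.8 = 93.9%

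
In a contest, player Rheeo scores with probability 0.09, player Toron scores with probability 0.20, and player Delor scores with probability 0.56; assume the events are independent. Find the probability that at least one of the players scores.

P(none) = (1 − 0.09) × (1 − 0.20) × (1 − 0.56) = 0.91 × 0.80 × 0.44 = 0.32032
P(at least one) = 1 − 0.32032 = 0.67968

0.67968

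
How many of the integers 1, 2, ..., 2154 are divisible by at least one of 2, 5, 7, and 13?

1471

By inclusion-exclusion,
1077 + 430 + 307 + 165 − 215 − 153 − 82 − 61 − 33 − 23 + 30 + 16 + 11 + 4 − 2 = 1471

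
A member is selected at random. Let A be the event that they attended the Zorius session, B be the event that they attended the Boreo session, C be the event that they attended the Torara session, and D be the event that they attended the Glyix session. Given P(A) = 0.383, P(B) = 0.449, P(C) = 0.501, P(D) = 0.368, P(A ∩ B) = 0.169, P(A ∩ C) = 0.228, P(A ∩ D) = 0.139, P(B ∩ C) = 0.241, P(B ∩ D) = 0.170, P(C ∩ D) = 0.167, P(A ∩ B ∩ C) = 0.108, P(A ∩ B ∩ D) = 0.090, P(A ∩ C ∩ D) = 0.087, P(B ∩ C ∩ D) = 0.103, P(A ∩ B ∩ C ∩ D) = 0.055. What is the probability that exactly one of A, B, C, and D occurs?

0.417

P(exactly one) = 0.383 + 0.449 + 0.501 + 0.368 − 2·0.169 − 2·0.228 − 2·0.139 − 2·0.241 − 2·0.170 − 2·0.167 + 3·0.108 + 3·0.090 + 3·0.087 + 3·0.103 − 4·0.055 = 0.417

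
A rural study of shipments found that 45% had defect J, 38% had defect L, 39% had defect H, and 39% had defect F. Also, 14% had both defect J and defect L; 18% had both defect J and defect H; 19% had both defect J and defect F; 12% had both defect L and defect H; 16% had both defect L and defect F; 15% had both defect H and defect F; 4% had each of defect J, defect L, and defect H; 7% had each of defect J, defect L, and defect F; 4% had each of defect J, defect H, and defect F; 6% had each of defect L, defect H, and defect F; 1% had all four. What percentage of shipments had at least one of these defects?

Inclusion–exclusion gives
P(≥1) = 45 + 38 + 39 + 39 − 14 − 18 − 19 − 12 − 16 − 15 + 4 + 7 + 4 + 6 − 1 = 87%

87%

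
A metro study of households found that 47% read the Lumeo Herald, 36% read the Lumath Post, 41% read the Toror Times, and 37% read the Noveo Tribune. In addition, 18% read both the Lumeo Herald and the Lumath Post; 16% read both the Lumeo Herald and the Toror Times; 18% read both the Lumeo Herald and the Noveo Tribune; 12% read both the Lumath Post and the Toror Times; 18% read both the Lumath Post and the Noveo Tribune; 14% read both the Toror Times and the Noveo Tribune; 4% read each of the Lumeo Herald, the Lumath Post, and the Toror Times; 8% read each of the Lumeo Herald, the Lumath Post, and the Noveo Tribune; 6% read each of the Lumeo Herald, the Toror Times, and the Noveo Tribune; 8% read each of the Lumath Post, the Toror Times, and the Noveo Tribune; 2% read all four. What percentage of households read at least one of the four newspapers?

By inclusion–exclusion:
P(at least one) = 47 + 36 + 41 + 37 − 18 − 16 − 18 − 12 − 18 − 14 + 4 + 8 + 6 + 8 − 2 = 89%

89%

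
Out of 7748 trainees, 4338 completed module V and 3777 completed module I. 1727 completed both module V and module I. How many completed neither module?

By inclusion–exclusion:
|at least one| = 4338 + 3777 − 1727 = 6388
None: 7748 − 6388 = 1360

1360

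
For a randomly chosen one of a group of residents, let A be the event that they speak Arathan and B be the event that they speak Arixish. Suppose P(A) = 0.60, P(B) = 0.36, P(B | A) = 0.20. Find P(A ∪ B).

0.84

P(A ∩ B) = P(A)·P(B|A) = 0.60 × 0.20 = 0.12
Apply inclusion-exclusion:
P(A ∪ B) = 0.60 + 0.36 − 0.12 = 0.84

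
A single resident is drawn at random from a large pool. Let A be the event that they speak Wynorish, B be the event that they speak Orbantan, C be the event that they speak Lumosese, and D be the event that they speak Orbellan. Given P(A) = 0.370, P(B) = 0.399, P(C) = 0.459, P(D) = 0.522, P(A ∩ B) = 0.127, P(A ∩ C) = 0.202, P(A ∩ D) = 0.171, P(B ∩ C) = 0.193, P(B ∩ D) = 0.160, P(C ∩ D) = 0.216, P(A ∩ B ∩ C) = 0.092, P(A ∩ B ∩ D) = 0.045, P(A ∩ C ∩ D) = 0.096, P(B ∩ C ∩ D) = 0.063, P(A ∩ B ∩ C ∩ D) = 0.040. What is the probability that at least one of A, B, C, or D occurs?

0.937

By inclusion–exclusion:
P(A ∪ B ∪ C ∪ D) = 0.370 + 0.399 + 0.459 + 0.522 − 0.127 − 0.202 − 0.171 − 0.193 − 0.160 − 0.216 + 0.092 + 0.045 + 0.096 + 0.063 − 0.040 = 0.937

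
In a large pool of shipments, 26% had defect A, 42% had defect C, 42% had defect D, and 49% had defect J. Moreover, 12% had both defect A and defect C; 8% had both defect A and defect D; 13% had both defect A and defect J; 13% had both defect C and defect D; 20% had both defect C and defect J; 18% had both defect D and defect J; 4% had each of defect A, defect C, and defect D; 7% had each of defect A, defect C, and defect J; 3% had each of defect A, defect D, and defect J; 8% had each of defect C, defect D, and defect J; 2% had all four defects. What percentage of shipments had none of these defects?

5%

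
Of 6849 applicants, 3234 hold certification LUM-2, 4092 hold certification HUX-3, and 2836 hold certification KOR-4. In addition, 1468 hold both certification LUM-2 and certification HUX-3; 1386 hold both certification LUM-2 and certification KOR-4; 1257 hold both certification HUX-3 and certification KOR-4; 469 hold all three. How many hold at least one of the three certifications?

Apply inclusion-exclusion:
N(≥1) = 3234 + 4092 + 2836 − 1468 − 1386 − 1257 + 469 = 6520

6520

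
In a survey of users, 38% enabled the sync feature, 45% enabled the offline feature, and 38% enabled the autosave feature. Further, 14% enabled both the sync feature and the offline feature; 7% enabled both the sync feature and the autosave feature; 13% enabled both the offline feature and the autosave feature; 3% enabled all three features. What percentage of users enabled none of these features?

10%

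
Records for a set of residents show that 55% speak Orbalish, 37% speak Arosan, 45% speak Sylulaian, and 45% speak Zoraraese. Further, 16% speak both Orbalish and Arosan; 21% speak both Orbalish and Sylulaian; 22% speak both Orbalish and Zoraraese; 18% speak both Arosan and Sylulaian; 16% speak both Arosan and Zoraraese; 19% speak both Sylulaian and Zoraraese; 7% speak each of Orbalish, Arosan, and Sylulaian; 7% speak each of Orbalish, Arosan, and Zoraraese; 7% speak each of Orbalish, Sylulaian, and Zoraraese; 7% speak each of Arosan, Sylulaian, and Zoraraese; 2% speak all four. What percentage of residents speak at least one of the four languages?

96%

P(at least one) = 55 + 37 + 45 + 45 − 16 − 21 − 22 − 18 − 16 − 19 + 7 + 7 + 7 + 7 − 2 = 96%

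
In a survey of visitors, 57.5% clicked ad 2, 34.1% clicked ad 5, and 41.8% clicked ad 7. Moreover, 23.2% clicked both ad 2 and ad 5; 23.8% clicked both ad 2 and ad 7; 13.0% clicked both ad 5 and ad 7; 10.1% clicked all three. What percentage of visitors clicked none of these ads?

16.5%

P(union) = 57.5 + 34.1 + 41.8 − 23.2 − 23.8 − 13.0 + 10.1 = 83.5%
P(none) = 100% − 83.5% = 16.5%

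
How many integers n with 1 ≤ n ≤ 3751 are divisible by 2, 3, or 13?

2596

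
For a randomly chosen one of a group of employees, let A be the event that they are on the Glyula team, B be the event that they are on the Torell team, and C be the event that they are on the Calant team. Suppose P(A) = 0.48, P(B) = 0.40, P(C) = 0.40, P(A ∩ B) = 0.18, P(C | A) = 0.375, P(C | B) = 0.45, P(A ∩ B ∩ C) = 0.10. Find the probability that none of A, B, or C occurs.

0.16

P(A ∩ C) = P(A)·P(C|A) = 0.48 × 0.375 = 0.18
P(B ∩ C) = P(B)·P(C|B) = 0.40 × 0.45 = 0.18
P(A ∪ B ∪ C) = 0.48 + 0.40 + 0.40 − 0.18 − 0.18 − 0.18 + 0.10 = 0.84
P(none) = 1 − 0.84 = 0.16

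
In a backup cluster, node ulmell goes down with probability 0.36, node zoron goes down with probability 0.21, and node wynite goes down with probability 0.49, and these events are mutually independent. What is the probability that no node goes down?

0.257856

Independence gives P(none) = ∏(1 − pᵢ).
P(none) = (1 − 0.36) × (1 − 0.21) × (1 − 0.49) = 0.64 × 0.79 × 0.51 = 0.257856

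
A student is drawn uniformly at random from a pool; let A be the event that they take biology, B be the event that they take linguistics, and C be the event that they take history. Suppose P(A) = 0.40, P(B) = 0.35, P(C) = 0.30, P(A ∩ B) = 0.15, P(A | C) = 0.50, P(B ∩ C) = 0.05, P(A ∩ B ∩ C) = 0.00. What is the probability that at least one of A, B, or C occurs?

P(A ∩ C) = P(C)·P(A|C) = 0.30 × 0.50 = 0.15
By inclusion-exclusion,
P(A ∪ B ∪ C) = 0.40 + 0.35 + 0.30 − 0.15 − 0.15 − 0.05 + 0.00 = 0.70

0.70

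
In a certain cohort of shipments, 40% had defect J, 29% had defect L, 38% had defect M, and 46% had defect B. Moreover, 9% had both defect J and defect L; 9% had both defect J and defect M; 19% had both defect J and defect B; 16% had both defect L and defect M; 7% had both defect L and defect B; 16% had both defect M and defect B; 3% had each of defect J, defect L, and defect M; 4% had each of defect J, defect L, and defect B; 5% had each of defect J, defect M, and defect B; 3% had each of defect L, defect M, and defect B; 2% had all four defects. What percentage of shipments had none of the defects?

10%

P(union) = 40 + 29 + 38 + 46 − 9 − 9 − 19 − 16 − 7 − 16 + 3 + 4 + 5 + 3 − 2 = 90%
P(none) = 100% − 90% = 10%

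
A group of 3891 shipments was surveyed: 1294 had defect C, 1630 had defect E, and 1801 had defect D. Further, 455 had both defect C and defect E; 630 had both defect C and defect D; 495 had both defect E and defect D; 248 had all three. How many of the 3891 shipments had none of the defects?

498

By inclusion–exclusion:
|at least one| = 1294 + 1630 + 1801 − 455 − 630 − 495 + 248 = 3393
None: 3891 − 3393 = 498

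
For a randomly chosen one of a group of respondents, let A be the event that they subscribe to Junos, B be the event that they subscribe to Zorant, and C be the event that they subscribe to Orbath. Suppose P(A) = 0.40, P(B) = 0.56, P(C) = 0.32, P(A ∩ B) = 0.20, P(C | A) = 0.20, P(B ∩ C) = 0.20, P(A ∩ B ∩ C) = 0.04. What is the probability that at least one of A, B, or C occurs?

P(A ∩ C) = P(A)·P(C|A) = 0.40 × 0.20 = 0.08
Inclusion–exclusion gives
P(A ∪ B ∪ C) = 0.40 + 0.56 + 0.32 − 0.20 − 0.08 − 0.20 + 0.04 = 0.84

0.84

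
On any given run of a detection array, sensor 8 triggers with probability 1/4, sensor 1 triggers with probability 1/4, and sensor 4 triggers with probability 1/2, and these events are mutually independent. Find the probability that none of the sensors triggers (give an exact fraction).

P(none) = (1 − 1/4) × (1 − 1/4) × (1 − 1/2) = 3/4 × 3/4 × 1/2 = 9/32

9/32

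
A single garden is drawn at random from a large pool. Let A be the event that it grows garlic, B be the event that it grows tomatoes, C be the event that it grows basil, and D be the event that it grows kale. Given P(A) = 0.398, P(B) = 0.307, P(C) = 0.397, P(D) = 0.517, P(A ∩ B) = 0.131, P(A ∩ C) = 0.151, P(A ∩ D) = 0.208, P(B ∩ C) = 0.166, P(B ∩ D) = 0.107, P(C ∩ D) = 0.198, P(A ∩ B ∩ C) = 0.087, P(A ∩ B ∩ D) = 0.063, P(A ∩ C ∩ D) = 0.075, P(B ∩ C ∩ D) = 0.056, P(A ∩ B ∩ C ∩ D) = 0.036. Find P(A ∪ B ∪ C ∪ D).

0.903

P(A ∪ B ∪ C ∪ D) = 0.398 + 0.307 + 0.397 + 0.517 − 0.131 − 0.151 − 0.208 − 0.166 − 0.107 − 0.198 + 0.087 + 0.063 + 0.075 + 0.056 − 0.036 = 0.903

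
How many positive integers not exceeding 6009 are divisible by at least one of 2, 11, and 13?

⌊6009/2⌋ + ⌊6009/11⌋ + ⌊6009/13⌋ − ⌊6009/22⌋ − ⌊6009/26⌋ − ⌊6009/143⌋ + ⌊6009/286⌋ = 3004 + 546 + 462 − 273 − 231 − 42 + 21 = 3487

3487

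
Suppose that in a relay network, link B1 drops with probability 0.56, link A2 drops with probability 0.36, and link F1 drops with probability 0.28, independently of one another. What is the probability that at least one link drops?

0.797248

P(none) = (1 − 0.56) × (1 − 0.36) × (1 − 0.28) = 0.44 × 0.64 × 0.72 = 0.202752
P(at least one) = 1 − 0.202752 = 0.797248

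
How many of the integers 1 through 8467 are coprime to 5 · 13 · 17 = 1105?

1693 + 651 + 498 − 130 − 99 − 38 + 7 = 2582
8467 − 2582 = 5885

5885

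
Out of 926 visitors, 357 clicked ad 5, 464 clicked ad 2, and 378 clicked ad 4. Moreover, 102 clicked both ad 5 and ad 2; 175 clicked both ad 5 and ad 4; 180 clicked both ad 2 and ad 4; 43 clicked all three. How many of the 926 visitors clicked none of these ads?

141

|at least one| = 357 + 464 + 378 − 102 − 175 − 180 + 43 = 785
None: 926 − 785 = 141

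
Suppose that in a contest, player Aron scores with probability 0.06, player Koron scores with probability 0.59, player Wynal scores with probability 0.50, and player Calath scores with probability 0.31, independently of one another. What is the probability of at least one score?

Independence gives P(none) = ∏(1 − pᵢ).
P(none) = (1 − 0.06) × (1 − 0.59) × (1 − 0.50) × (1 − 0.31) = 0.94 × 0.41 × 0.50 × 0.69 = 0.132963
P(at least one) = 1 − 0.132963 = 0.867037

0.867037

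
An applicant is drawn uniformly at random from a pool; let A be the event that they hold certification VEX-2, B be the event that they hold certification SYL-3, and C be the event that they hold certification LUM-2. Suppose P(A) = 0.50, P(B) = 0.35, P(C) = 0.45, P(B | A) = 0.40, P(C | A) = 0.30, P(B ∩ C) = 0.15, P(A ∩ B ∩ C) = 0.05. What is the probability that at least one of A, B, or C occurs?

0.85

P(A ∩ B) = P(A)·P(B|A) = 0.50 × 0.40 = 0.20
P(A ∩ C) = P(A)·P(C|A) = 0.50 × 0.30 = 0.15
Inclusion–exclusion gives
P(A ∪ B ∪ C) = 0.50 + 0.35 + 0.45 − 0.20 − 0.15 − 0.15 + 0.05 = 0.85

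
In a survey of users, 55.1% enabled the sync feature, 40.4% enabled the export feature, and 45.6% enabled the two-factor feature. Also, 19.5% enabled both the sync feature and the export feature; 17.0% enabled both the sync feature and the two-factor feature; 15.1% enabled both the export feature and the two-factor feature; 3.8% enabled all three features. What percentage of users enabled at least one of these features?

P(union) = 55.1 + 40.4 + 45.6 − 19.5 − 17.0 − 15.1 + 3.8 = 93.3%

93.3%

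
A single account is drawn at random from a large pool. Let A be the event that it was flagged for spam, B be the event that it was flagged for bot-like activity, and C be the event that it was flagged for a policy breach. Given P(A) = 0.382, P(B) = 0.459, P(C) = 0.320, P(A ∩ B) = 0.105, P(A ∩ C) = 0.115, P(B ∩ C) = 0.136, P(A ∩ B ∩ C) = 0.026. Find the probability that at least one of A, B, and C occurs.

P(A ∪ B ∪ C) = 0.382 + 0.459 + 0.320 − 0.105 − 0.115 − 0.136 + 0.026 = 0.831

0.831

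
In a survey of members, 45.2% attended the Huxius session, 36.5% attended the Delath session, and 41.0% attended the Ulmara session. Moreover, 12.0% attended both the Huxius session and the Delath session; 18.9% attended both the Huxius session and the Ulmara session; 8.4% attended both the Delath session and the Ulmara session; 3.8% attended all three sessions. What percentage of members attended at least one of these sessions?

87.2%

By inclusion-exclusion,
P(at least one) = 45.2 + 36.5 + 41.0 − 12.0 − 18.9 − 8.4 + 3.8 = 87.2%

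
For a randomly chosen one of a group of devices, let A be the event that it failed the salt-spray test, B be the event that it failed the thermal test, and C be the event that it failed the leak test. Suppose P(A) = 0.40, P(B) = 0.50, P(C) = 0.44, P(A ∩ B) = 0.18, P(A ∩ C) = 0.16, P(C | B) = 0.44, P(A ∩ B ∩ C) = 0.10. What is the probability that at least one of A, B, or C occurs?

P(B ∩ C) = P(B)·P(C|B) = 0.50 × 0.44 = 0.22
Inclusion–exclusion gives
P(A ∪ B ∪ C) = 0.40 + 0.50 + 0.44 − 0.18 − 0.16 − 0.22 + 0.10 = 0.88

0.88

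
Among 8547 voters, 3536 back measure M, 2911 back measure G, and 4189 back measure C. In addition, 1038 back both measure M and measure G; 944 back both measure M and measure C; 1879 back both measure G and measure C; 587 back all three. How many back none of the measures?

By inclusion-exclusion,
|union| = 3536 + 2911 + 4189 − 1038 − 944 − 1879 + 587 = 7362
None: 8547 − 7362 = 1185

1185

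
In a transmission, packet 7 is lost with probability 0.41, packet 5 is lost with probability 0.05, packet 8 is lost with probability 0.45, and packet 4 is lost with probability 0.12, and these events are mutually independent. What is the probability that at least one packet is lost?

Independence gives P(none) = ∏(1 − pᵢ).
P(none) = (1 − 0.41) × (1 − 0.05) × (1 − 0.45) × (1 − 0.12) = 0.59 × 0.95 × 0.55 × 0.88 = 0.271282
P(at least one) = 1 − 0.271282 = 0.728718

0.728718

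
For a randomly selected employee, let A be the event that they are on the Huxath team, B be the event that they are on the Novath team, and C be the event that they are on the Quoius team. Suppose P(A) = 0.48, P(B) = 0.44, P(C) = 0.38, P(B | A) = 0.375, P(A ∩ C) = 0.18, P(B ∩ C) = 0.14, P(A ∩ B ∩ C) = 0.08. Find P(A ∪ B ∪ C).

0.88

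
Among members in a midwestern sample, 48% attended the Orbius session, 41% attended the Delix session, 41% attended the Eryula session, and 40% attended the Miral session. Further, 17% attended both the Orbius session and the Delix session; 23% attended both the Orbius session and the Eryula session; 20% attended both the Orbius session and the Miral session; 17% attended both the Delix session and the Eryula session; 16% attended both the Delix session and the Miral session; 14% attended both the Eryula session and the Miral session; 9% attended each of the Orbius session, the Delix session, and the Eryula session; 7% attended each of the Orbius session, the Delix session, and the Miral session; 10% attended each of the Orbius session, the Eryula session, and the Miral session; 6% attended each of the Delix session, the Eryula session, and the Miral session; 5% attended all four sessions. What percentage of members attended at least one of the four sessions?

Using inclusion–exclusion:
P(≥1) = 48 + 41 + 41 + 40 − 17 − 23 − 20 − 17 − 16 − 14 + 9 + 7 + 10 + 6 − 5 = 90%

90%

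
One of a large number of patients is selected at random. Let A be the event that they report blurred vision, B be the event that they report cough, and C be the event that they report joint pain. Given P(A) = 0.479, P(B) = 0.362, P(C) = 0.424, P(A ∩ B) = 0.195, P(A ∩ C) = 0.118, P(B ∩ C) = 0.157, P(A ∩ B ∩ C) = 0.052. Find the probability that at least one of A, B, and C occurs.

Apply inclusion-exclusion:
P(A ∪ B ∪ C) = 0.479 + 0.362 + 0.424 − 0.195 − 0.118 − 0.157 + 0.052 = 0.847

0.847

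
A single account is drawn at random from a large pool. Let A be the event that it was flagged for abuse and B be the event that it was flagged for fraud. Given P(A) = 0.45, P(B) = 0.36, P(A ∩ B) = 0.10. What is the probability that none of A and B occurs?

By inclusion-exclusion,
P(A ∪ B) = 0.45 + 0.36 − 0.10 = 0.71
P(none) = 1 − 0.71 = 0.29

0.29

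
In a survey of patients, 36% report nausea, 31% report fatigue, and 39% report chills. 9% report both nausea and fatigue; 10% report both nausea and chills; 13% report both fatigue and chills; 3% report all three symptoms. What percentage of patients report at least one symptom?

P(union) = 36 + 31 + 39 − 9 − 10 − 13 + 3 = 77%

77%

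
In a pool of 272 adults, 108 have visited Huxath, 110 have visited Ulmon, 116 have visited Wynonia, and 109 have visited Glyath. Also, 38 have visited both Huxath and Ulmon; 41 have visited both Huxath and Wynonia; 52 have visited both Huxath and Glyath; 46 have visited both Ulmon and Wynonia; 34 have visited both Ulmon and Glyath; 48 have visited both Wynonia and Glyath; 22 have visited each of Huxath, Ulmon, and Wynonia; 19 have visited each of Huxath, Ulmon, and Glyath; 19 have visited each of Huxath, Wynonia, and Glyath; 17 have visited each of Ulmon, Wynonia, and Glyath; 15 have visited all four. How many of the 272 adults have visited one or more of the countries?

|union| = 108 + 110 + 116 + 109 − 38 − 41 − 52 − 46 − 34 − 48 + 22 + 19 + 19 + 17 − 15 = 246

246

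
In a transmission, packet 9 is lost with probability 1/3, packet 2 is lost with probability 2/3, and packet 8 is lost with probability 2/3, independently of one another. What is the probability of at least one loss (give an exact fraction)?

P(none) = (1 − 1/3) × (1 − 2/3) × (1 − 2/3) = 2/3 × 1/3 × 1/3 = 2/27
P(at least one) = 1 − 2/27 = 25/27

25/27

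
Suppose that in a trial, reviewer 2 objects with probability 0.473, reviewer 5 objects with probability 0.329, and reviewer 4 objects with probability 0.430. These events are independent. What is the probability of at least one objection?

P(none) = (1 − 0.473) × (1 − 0.329) × (1 − 0.430) = 0.527 × 0.671 × 0.570 = 0.20156169
P(at least one) = 1 − 0.20156169 = 0.79843831

0.79843831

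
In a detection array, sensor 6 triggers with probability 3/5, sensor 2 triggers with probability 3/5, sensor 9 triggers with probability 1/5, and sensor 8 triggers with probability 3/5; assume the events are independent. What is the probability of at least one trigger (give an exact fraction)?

P(none) = (1 − 3/5) × (1 − 3/5) × (1 − 1/5) × (1 − 3/5) = 2/5 × 2/5 × 4/5 × 2/5 = 32/625
P(at least one) = 1 − 32/625 = 593/625

593/625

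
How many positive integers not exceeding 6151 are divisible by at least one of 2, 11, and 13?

3570

By inclusion–exclusion:
floor(6151/2) + floor(6151/11) + floor(6151/13) − floor(6151/22) − floor(6151/26) − floor(6151/143) + floor(6151/286) = 3075 + 559 + 473 − 279 − 236 − 43 + 21 = 3570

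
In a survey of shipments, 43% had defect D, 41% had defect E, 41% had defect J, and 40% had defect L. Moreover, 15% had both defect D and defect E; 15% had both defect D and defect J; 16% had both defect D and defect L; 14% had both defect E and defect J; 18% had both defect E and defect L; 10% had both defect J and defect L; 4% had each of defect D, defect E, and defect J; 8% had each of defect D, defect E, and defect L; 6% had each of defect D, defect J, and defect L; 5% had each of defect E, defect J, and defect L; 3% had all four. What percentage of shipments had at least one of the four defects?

97%

P(union) = 43 + 41 + 41 + 40 − 15 − 15 − 16 − 14 − 18 − 10 + 4 + 8 + 6 + 5 − 3 = 97%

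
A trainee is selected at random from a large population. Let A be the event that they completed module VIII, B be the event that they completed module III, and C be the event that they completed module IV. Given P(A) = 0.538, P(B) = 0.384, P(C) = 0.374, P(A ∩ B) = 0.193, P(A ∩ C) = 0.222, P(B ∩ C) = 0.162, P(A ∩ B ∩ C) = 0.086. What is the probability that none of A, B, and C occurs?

0.195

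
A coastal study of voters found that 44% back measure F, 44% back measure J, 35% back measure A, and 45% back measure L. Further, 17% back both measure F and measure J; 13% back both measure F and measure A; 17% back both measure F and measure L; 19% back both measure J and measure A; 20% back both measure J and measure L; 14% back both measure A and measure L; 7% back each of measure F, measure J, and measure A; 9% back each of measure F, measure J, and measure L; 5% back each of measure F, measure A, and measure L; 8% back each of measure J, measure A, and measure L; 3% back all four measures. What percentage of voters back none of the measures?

6%

P(union) = 44 + 44 + 35 + 45 − 17 − 13 − 17 − 19 − 20 − 14 + 7 + 9 + 5 + 8 − 3 = 94%
P(none) = 100% − 94% = 6%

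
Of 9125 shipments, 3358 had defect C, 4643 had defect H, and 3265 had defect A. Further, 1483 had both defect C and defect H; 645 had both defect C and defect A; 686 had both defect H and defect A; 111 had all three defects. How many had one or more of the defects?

8563

By inclusion-exclusion,
|union| = 3358 + 4643 + 3265 − 1483 − 645 − 686 + 111 = 8563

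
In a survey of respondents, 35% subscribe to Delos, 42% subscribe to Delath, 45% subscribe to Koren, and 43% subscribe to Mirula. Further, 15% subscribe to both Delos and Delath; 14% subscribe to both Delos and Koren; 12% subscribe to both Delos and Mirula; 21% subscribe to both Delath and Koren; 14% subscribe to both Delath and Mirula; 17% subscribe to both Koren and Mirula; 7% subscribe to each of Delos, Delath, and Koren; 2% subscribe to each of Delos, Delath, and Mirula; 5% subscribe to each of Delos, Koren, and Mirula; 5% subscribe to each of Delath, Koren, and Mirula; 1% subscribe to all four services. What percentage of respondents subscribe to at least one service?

Inclusion–exclusion gives
P(at least one) = 35 + 42 + 45 + 43 − 15 − 14 − 12 − 21 − 14 − 17 + 7 + 2 + 5 + 5 − 1 = 90%

90%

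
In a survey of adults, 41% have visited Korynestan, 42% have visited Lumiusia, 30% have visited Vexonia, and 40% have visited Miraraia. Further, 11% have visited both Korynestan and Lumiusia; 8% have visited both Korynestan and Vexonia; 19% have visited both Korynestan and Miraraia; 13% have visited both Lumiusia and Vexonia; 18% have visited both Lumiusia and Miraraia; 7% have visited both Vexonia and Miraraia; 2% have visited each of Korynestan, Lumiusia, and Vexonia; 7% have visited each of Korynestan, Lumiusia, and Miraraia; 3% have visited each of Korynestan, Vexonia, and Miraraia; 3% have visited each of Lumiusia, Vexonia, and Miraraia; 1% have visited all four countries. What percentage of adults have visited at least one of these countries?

Apply inclusion-exclusion:
P(union) = 41 + 42 + 30 + 40 − 11 − 8 − 19 − 13 − 18 − 7 + 2 + 7 + 3 + 3 − 1 = 91%

91%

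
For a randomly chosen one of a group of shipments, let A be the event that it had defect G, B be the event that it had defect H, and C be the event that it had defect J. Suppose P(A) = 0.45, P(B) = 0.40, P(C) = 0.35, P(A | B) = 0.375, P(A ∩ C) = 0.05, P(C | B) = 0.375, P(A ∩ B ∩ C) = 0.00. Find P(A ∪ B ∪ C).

P(A ∩ B) = P(B)·P(A|B) = 0.40 × 0.375 = 0.15
P(B ∩ C) = P(B)·P(C|B) = 0.40 × 0.375 = 0.15
Using inclusion–exclusion:
P(A ∪ B ∪ C) = 0.45 + 0.40 + 0.35 − 0.15 − 0.05 − 0.15 + 0.00 = 0.85

0.85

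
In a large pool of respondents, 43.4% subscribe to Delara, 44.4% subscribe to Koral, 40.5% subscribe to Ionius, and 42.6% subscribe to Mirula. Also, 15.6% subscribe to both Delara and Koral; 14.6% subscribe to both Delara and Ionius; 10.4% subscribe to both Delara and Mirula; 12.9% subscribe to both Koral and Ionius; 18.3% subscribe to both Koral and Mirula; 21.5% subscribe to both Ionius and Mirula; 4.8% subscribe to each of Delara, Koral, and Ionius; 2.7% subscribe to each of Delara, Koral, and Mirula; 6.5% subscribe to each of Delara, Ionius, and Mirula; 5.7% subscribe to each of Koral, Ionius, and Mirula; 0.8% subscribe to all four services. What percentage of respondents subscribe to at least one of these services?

96.5%

Inclusion–exclusion gives
P(union) = 43.4 + 44.4 + 40.5 + 42.6 − 15.6 − 14.6 − 10.4 − 12.9 − 18.3 − 21.5 + 4.8 + 2.7 + 6.5 + 5.7 − 0.8 = 96.5%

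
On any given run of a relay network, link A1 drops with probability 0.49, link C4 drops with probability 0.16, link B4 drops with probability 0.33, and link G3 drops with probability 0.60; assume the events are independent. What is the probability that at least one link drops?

0.8851888

P(none) = (1 − 0.49) × (1 − 0.16) × (1 − 0.33) × (1 − 0.60) = 0.51 × 0.84 × 0.67 × 0.40 = 0.1148112
P(at least one) = 1 − 0.1148112 = 0.8851888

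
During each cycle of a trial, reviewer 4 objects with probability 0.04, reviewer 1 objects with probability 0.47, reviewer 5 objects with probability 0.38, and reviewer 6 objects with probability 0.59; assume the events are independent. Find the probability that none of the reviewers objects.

0.12933696

P(none) = (1 − 0.04) × (1 − 0.47) × (1 − 0.38) × (1 − 0.59) = 0.96 × 0.53 × 0.62 × 0.41 = 0.12933696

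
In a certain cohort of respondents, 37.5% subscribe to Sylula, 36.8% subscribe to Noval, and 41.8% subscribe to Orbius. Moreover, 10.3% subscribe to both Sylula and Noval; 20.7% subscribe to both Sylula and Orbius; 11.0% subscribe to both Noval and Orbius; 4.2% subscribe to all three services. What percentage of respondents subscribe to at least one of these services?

78.3%

Inclusion–exclusion gives
P(at least one) = 37.5 + 36.8 + 41.8 − 10.3 − 20.7 − 11.0 + 4.2 = 78.3%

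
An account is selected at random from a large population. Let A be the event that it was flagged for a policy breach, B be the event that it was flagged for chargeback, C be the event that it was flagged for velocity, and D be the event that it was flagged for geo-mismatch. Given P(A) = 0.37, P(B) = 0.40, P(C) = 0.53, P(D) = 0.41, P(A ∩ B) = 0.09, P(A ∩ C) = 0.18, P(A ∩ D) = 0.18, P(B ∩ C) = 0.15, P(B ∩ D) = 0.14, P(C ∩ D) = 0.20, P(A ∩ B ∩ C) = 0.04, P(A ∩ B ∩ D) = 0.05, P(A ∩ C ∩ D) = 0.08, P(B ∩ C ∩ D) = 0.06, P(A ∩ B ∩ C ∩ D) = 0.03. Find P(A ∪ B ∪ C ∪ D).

P(A ∪ B ∪ C ∪ D) = 0.37 + 0.40 + 0.53 + 0.41 − 0.09 − 0.18 − 0.18 − 0.15 − 0.14 − 0.20 + 0.04 + 0.05 + 0.08 + 0.06 − 0.03 = 0.97

0.97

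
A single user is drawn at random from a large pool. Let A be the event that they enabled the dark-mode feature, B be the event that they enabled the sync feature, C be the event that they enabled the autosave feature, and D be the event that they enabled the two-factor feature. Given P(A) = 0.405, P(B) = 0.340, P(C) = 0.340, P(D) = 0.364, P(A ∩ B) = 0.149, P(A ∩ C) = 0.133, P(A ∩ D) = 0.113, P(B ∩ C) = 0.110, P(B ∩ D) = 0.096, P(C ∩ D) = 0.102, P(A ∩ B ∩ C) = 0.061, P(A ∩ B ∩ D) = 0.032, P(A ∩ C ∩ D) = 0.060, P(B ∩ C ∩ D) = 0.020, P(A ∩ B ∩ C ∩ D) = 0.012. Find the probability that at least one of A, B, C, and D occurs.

By inclusion-exclusion,
P(A ∪ B ∪ C ∪ D) = 0.405 + 0.340 + 0.340 + 0.364 − 0.149 − 0.133 − 0.113 − 0.110 − 0.096 − 0.102 + 0.061 + 0.032 + 0.060 + 0.020 − 0.012 = 0.907

0.907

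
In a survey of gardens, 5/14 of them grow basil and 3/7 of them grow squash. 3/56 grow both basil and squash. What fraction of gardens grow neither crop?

15/56

Apply inclusion-exclusion:
P(≥1) = 5/14 + 3/7 − 3/56 = 41/56
P(none) = 1 − 41/56 = 15/56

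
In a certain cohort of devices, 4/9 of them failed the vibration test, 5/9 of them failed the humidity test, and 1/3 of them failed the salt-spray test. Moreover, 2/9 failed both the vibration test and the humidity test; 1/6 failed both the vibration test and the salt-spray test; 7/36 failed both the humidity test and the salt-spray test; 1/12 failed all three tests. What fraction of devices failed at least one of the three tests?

Using inclusion–exclusion:
P(at least one) = 4/9 + 5/9 + 1/3 − 2/9 − 1/6 − 7/36 + 1/12 = 5/6

5/6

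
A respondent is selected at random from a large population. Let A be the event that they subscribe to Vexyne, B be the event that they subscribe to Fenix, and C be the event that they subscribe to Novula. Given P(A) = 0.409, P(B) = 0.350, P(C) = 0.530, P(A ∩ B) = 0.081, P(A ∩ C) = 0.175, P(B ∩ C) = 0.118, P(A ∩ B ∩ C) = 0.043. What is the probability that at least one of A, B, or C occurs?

By inclusion-exclusion,
P(A ∪ B ∪ C) = 0.409 + 0.350 + 0.530 − 0.081 − 0.175 − 0.118 + 0.043 = 0.958

0.958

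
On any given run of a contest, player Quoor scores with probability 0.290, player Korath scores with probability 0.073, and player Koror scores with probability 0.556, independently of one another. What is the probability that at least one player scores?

P(none) = (1 − 0.290) × (1 − 0.073) × (1 − 0.556) = 0.710 × 0.927 × 0.444 = 0.29222748
P(at least one) = 1 − 0.29222748 = 0.70777252

0.70777252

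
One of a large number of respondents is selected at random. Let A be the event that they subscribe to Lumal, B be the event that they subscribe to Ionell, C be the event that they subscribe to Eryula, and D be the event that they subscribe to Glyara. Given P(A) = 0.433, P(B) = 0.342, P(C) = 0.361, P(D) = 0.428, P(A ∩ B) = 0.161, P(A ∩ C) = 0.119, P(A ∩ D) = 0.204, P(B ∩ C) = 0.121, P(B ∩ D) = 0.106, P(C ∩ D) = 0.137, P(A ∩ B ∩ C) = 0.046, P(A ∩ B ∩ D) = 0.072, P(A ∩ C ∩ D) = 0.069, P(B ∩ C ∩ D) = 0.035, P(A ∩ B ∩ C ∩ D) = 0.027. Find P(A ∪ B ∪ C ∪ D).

0.911

P(A ∪ B ∪ C ∪ D) = 0.433 + 0.342 + 0.361 + 0.428 − 0.161 − 0.119 − 0.204 − 0.121 − 0.106 − 0.137 + 0.046 + 0.072 + 0.069 + 0.035 − 0.027 = 0.911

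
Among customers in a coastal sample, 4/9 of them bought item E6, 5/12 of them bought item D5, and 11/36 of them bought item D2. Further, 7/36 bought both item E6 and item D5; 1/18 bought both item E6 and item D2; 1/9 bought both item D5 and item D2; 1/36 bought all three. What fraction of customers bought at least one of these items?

P(union) = 4/9 + 5/12 + 11/36 − 7/36 − 1/18 − 1/9 + 1/36 = 5/6

5/6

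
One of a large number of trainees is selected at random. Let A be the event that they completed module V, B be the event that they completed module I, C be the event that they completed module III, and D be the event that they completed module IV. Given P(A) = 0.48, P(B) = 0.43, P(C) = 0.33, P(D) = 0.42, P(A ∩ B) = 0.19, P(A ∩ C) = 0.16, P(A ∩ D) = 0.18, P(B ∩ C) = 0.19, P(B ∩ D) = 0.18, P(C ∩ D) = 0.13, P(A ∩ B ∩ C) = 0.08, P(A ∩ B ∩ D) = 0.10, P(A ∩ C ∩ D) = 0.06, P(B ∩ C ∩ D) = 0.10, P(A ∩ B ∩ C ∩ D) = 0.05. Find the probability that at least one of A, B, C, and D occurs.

P(A ∪ B ∪ C ∪ D) = 0.48 + 0.43 + 0.33 + 0.42 − 0.19 − 0.16 − 0.18 − 0.19 − 0.18 − 0.13 + 0.08 + 0.10 + 0.06 + 0.10 − 0.05 = 0.92

0.92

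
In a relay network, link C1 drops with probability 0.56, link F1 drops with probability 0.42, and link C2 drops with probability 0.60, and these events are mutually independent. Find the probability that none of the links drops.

Independence gives P(none) = ∏(1 − pᵢ).
P(none) = (1 − 0.56) × (1 − 0.42) × (1 − 0.60) = 0.44 × 0.58 × 0.40 = 0.10208

0.10208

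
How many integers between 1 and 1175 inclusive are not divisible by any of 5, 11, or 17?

Using inclusion–exclusion:
235 + 106 + 69 − 21 − 13 − 6 + 1 = 371
1175 − 371 = 804

804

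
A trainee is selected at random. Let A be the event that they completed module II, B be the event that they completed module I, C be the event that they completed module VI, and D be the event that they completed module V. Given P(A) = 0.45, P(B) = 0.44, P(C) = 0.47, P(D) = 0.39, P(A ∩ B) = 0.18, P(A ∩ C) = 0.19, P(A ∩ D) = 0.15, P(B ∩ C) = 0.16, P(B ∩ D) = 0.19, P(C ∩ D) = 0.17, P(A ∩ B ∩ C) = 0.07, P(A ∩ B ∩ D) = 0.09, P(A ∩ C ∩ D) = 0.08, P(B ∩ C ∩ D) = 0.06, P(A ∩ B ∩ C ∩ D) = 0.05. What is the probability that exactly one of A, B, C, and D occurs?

0.37

Using the inclusion–exclusion count for exactly one event:
P(exactly one) = 0.45 + 0.44 + 0.47 + 0.39 − 2·0.18 − 2·0.19 − 2·0.15 − 2·0.16 − 2·0.19 − 2·0.17 + 3·0.07 + 3·0.09 + 3·0.08 + 3·0.06 − 4·0.05 = 0.37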